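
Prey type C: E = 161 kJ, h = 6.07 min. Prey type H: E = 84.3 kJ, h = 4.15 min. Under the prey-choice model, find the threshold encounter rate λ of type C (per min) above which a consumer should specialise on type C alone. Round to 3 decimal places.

Drop type H once their profitability E₂/h₂ falls below the rate achievable on type C alone: E₂/h₂ = λE₁/(1 + λh₁).
Solve for λ: λE₁h₂ = E₂(1 + λh₁) → λ(E₁h₂ − E₂h₁) = E₂ → λ = E₂/(E₁h₂ − E₂h₁).
λ = 84.3/(161×4.15 − 84.3×6.07) = 84.3/156.4 = 0.5388 per min.

0.539 per min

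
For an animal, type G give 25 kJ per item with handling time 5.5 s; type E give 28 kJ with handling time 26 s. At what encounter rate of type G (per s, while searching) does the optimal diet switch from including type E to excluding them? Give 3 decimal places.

0.056 per s

At the threshold, the rate on type G alone equals the profitability of type E: λ·25/(1 + λ·5.5) = 28/26 = 1.077.
Rearranging, λ(25 − 1.077×5.5) = 1.077, so λ = 1.077/19.08 = 0.05645 per s.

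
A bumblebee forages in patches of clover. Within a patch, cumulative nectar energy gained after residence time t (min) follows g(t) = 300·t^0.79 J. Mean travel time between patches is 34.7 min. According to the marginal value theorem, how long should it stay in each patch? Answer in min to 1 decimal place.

130.5 min

Optimal t* satisfies g'(t*) = g(t*)/(T + t*).
g'(t) = 0.79·300·t^-0.21. Setting 0.79·300·t^-0.21 = 300·t^0.79/(34.7+t) gives 0.79(34.7+t) = t, so 0.21·t = 0.79×34.7.
t* = 0.79×34.7/0.21 = 130.5 min.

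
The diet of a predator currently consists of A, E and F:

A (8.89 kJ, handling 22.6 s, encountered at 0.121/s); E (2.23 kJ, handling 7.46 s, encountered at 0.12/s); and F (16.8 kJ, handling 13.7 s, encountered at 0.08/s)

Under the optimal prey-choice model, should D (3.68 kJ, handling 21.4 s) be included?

On A, E and F alone, R = ΣλE/(1+Σλh) = 2.687/5.726 = 0.4693 kJ/s.
D: E/h = 3.68/21.4 = 0.172 kJ/s.
Since 0.172 < R, time spent handling D is better spent searching.

No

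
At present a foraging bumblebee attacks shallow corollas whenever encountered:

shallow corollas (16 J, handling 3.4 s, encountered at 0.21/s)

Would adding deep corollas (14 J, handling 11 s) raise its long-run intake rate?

Intake rate on the current diet: R = (0.21×16) / (1 + 0.21×3.4) = 3.36/1.714 = 1.96 J/s.
deep corollas: E/h = 14/11 = 1.273 J/s.
Since 1.273 < R, time spent handling deep corollas is better spent searching.

No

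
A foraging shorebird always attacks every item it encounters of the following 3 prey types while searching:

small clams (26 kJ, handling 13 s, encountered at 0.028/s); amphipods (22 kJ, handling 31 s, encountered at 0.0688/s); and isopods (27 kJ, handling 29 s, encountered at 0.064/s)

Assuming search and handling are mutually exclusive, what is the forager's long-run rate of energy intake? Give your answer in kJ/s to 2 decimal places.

0.74 kJ/s

R = (0.028×26 + 0.0688×22 + 0.064×27) / (1 + 0.028×13 + 0.0688×31 + 0.064×29) = 3.97/5.353 = 0.7416 kJ/s.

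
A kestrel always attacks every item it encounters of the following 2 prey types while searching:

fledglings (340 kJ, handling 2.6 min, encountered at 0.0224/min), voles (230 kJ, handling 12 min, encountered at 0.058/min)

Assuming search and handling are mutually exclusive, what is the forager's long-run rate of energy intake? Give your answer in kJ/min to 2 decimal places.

11.95 kJ/min

R = (0.0224×340 + 0.058×230) / (1 + 0.0224×2.6 + 0.058×12) = 20.96/1.754 = 11.95 kJ/min.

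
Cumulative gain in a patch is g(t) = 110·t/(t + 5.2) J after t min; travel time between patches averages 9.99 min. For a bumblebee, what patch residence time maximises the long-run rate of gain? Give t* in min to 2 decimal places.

7.21 min

Optimal t* satisfies g'(t*) = g(t*)/(T + t*).
g'(t) = 110·5.2/(t + 5.2)². Setting 110·5.2/(t+5.2)² = 110t/[(t+5.2)(9.99+t)] gives 5.2(9.99+t) = t(t+5.2), so t² = 5.2×9.99 = 51.95.
t* = √51.95 = 7.207 min.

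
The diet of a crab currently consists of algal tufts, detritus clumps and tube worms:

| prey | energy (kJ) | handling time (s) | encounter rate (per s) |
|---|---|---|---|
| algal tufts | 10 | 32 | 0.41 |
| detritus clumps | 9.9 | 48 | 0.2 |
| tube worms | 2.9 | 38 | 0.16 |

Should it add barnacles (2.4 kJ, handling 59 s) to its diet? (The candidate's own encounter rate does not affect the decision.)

No

Intake rate on the current diet: R = (0.41×10 + 0.2×9.9 + 0.16×2.9) / (1 + 0.41×32 + 0.2×48 + 0.16×38) = 6.544/29.8 = 0.2196 kJ/s.
Profitability of barnacles: 2.4/59 = 0.04068 kJ/s.
Since 0.04068 < R, time spent handling barnacles is better spent searching.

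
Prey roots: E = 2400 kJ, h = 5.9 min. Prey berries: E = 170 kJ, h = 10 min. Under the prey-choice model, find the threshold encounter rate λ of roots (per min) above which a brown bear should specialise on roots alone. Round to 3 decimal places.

0.007 per min

The zero-one rule: include berries iff E₂/h₂ > λE₁/(1+λh₁). Equality gives the switch point.
λE₁h₂ = E₂ + λE₂h₁ ⇒ λ = E₂/(E₁h₂ − E₂h₁) = 170/(2.4e+04 − 1003) = 0.007392 per min.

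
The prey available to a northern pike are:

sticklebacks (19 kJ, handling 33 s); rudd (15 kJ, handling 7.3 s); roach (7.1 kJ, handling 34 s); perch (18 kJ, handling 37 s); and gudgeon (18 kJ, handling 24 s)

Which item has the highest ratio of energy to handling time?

rudd

Profitability E/h (kJ/s): sticklebacks = 19/33 = 0.576, rudd = 15/7.3 = 2.05, roach = 7.1/34 = 0.209, perch = 18/37 = 0.486, gudgeon = 18/24 = 0.75.
Ranked: rudd > gudgeon > sticklebacks > perch > roach.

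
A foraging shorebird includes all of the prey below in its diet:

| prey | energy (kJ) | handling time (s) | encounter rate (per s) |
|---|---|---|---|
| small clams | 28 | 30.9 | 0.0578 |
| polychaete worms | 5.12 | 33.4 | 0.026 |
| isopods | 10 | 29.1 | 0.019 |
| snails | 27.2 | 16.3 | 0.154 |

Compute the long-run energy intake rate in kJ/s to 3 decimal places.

R = Σλ_iE_i / (1 + Σλ_ih_i)
Numerator: 0.0578×28 + 0.026×5.12 + 0.019×10 + 0.154×27.2 = 6.13
Denominator: 1 + 0.0578×30.9 + 0.026×33.4 + 0.019×29.1 + 0.154×16.3 = 6.718
R = 6.13/6.718 = 0.9126 kJ/s

0.913 kJ/s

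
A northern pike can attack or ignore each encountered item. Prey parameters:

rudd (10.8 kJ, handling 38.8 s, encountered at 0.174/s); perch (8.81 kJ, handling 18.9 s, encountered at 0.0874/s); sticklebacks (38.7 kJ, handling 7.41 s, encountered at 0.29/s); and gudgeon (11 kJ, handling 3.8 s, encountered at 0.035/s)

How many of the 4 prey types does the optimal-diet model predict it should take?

Profitabilities (E/h, kJ/s): sticklebacks 5.22, gudgeon 2.89, perch 0.466, rudd 0.278. Add prey in this order while the next type's profitability exceeds the intake rate on those already taken.
Rate on top 1: 3.564. gudgeon: 2.89 < 3.564 → exclude; stop.
Optimal diet: sticklebacks — 1 of 4 types.

1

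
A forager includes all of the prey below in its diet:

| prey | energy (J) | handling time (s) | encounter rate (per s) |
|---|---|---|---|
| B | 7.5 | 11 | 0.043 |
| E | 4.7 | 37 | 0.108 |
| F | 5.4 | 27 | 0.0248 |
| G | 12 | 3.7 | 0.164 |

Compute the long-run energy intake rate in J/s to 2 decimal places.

R = (0.043×7.5 + 0.108×4.7 + 0.0248×5.4 + 0.164×12) / (1 + 0.043×11 + 0.108×37 + 0.0248×27 + 0.164×3.7) = 2.932/6.745 = 0.4347 J/s.

0.43 J/s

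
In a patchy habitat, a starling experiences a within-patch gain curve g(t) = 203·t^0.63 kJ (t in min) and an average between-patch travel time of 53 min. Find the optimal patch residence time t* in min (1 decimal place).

90.2 min

Optimal t* satisfies g'(t*) = g(t*)/(T + t*).
g'(t) = 0.63·203·t^-0.37. Setting 0.63·203·t^-0.37 = 203·t^0.63/(53+t) gives 0.63(53+t) = t, so 0.37·t = 0.63×53.
t* = 0.63×53/0.37 = 90.24 min.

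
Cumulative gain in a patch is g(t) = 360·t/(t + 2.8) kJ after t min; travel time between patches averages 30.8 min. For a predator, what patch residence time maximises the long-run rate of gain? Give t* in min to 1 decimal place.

Maximise g(t)/(T+t): set derivative to zero → g'(t)(T+t) = g(t).
g'(t) = 360·2.8/(t + 2.8)². Setting 360·2.8/(t+2.8)² = 360t/[(t+2.8)(30.8+t)] gives 2.8(30.8+t) = t(t+2.8), so t² = 2.8×30.8 = 86.24.
t* = √86.24 = 9.287 min.

9.3 min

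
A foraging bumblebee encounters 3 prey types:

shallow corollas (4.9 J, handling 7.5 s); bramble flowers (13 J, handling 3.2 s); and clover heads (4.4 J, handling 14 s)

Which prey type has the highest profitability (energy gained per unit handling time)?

bramble flowers

Profitability E/h (J/s): shallow corollas = 4.9/7.5 = 0.653, bramble flowers = 13/3.2 = 4.06, clover heads = 4.4/14 = 0.314.
Ranked: bramble flowers > shallow corollas > clover heads.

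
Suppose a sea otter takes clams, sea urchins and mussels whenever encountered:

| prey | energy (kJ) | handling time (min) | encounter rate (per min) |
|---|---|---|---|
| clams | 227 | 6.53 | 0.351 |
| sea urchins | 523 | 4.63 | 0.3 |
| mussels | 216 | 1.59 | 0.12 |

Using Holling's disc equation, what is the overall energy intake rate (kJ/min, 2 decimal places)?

R = (0.351×227 + 0.3×523 + 0.12×216) / (1 + 0.351×6.53 + 0.3×4.63 + 0.12×1.59) = 262.5/4.872 = 53.88 kJ/min.

53.88 kJ/min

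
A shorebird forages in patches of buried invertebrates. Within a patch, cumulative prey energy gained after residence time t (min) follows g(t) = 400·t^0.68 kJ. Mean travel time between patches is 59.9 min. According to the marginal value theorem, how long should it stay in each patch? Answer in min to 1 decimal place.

By the marginal value theorem, leave when the instantaneous gain rate g'(t) equals the habitat-wide average g(t)/(T + t).
g'(t) = 0.68·400·t^-0.32. Setting 0.68·400·t^-0.32 = 400·t^0.68/(59.9+t) gives 0.68(59.9+t) = t, so 0.32·t = 0.68×59.9.
t* = 0.68×59.9/0.32 = 127.3 min.

127.3 min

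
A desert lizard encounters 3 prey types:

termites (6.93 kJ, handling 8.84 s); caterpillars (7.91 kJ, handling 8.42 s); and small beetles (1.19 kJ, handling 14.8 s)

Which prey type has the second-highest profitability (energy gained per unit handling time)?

Profitability E/h (kJ/s): termites = 6.93/8.84 = 0.784, caterpillars = 7.91/8.42 = 0.939, small beetles = 1.19/14.8 = 0.0804.
Ranked: caterpillars > termites > small beetles.

termites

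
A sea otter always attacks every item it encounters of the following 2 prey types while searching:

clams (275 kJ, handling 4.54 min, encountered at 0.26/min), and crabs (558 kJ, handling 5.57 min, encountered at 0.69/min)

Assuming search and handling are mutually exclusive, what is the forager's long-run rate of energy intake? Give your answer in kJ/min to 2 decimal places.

R = (0.26×275 + 0.69×558) / (1 + 0.26×4.54 + 0.69×5.57) = 456.5/6.024 = 75.79 kJ/min.

75.79 kJ/min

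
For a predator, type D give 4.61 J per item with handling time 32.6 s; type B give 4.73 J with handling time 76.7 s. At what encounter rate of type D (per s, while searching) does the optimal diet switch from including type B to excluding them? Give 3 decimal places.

0.024 per s

Drop type B once their profitability E₂/h₂ falls below the rate achievable on type D alone: E₂/h₂ = λE₁/(1 + λh₁).
Solve for λ: λE₁h₂ = E₂(1 + λh₁) → λ(E₁h₂ − E₂h₁) = E₂ → λ = E₂/(E₁h₂ − E₂h₁).
λ = 4.73/(4.61×76.7 − 4.73×32.6) = 4.73/199.4 = 0.02372 per s.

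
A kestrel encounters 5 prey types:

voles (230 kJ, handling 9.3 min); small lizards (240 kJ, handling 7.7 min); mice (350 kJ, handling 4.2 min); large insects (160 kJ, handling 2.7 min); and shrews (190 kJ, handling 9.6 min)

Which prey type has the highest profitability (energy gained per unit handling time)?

Profitability E/h (kJ/min): voles = 230/9.3 = 24.7, small lizards = 240/7.7 = 31.2, mice = 350/4.2 = 83.3, large insects = 160/2.7 = 59.3, shrews = 190/9.6 = 19.8.
Ranked: mice > large insects > small lizards > voles > shrews.

mice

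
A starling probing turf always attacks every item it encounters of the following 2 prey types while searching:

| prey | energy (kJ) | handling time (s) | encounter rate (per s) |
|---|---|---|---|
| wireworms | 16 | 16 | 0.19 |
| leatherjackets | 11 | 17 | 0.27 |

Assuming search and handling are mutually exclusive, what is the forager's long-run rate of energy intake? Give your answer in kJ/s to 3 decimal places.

0.696 kJ/s

R = (0.19×16 + 0.27×11) / (1 + 0.19×16 + 0.27×17) = 6.01/8.63 = 0.6964 kJ/s.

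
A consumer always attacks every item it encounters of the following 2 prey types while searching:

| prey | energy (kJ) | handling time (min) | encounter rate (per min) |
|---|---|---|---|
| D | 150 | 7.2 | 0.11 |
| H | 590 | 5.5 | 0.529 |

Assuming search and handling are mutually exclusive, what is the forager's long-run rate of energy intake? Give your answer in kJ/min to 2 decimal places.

R = Σλ_iE_i / (1 + Σλ_ih_i)
Numerator: 0.11×150 + 0.529×590 = 328.6
Denominator: 1 + 0.11×7.2 + 0.529×5.5 = 4.702
R = 328.6/4.702 = 69.89 kJ/min

69.89 kJ/min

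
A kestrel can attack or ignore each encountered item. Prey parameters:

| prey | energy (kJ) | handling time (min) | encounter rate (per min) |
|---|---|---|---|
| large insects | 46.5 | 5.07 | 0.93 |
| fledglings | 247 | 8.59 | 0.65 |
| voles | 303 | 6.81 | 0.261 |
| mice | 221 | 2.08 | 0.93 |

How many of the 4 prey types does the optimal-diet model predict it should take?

E/h in descending order: mice 106, voles 44.5, fledglings 28.8, large insects 9.17 kJ/min. The optimal diet is the largest prefix of this list for which every included type satisfies E_i/h_i > R on the types above it.
Rate on top 1: 70.04. voles: 44.5 < 70.04 → exclude; stop.
Optimal diet: mice — 1 of 4 types.

1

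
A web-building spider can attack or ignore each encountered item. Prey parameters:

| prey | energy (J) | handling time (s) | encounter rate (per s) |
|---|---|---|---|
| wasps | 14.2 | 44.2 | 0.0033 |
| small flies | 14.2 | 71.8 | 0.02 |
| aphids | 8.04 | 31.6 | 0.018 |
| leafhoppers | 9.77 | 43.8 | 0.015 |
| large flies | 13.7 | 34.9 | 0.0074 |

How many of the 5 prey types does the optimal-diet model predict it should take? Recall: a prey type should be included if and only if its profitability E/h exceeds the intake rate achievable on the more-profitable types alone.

5

Profitabilities (E/h, J/s): large flies 0.393, wasps 0.321, aphids 0.254, leafhoppers 0.223, small flies 0.198. Add prey in this order while the next type's profitability exceeds the intake rate on those already taken.
Rate on top 1: 0.08057. wasps: 0.321 > 0.08057 → include.
Rate on top 2: 0.1056. aphids: 0.254 > 0.1056 → include.
Rate on top 3: 0.1485. leafhoppers: 0.223 > 0.1485 → include.
Rate on top 4: 0.1671. small flies: 0.198 > 0.1671 → include.
Optimal diet: large flies, wasps, aphids, leafhoppers, small flies — 5 of 5 types.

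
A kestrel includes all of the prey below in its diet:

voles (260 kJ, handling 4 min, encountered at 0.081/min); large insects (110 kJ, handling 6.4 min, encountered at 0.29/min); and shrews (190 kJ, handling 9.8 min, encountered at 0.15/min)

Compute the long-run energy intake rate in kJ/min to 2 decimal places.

R = Σλ_iE_i / (1 + Σλ_ih_i)
Numerator: 0.081×260 + 0.29×110 + 0.15×190 = 81.46
Denominator: 1 + 0.081×4 + 0.29×6.4 + 0.15×9.8 = 4.65
R = 81.46/4.65 = 17.52 kJ/min

17.52 kJ/min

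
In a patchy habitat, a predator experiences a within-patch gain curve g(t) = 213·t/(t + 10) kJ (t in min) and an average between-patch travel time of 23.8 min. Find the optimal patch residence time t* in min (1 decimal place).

15.4 min

Maximise g(t)/(T+t): set derivative to zero → g'(t)(T+t) = g(t).
g'(t) = 213·10/(t + 10)². Setting 213·10/(t+10)² = 213t/[(t+10)(23.8+t)] gives 10(23.8+t) = t(t+10), so t² = 10×23.8 = 238.
t* = √238 = 15.43 min.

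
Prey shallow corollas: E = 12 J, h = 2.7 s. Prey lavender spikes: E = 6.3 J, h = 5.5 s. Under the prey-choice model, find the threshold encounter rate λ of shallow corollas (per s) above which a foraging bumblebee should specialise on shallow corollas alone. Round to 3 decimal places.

0.129 per s

The zero-one rule: include lavender spikes iff E₂/h₂ > λE₁/(1+λh₁). Equality gives the switch point.
λE₁h₂ = E₂ + λE₂h₁ ⇒ λ = E₂/(E₁h₂ − E₂h₁) = 6.3/(66 − 17.01) = 0.1286 per s.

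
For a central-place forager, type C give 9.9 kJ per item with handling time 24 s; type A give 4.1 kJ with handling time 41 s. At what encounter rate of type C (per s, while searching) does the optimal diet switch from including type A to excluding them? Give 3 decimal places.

0.013 per s

The zero-one rule: include type A iff E₂/h₂ > λE₁/(1+λh₁). Equality gives the switch point.
λE₁h₂ = E₂ + λE₂h₁ ⇒ λ = E₂/(E₁h₂ − E₂h₁) = 4.1/(405.9 − 98.4) = 0.01333 per s.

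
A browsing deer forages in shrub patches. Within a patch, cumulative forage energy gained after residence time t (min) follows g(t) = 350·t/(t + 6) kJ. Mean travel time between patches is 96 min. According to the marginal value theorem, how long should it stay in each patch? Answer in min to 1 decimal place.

By the marginal value theorem, leave when the instantaneous gain rate g'(t) equals the habitat-wide average g(t)/(T + t).
g'(t) = 350·6/(t + 6)². Setting 350·6/(t+6)² = 350t/[(t+6)(96+t)] gives 6(96+t) = t(t+6), so t² = 6×96 = 576.
t* = √576 = 24 min.

24.0 min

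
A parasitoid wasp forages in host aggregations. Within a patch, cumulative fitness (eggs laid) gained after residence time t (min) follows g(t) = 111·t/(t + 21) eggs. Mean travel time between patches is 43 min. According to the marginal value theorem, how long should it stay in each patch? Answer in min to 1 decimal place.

Maximise g(t)/(T+t): set derivative to zero → g'(t)(T+t) = g(t).
g'(t) = 111·21/(t + 21)². Setting 111·21/(t+21)² = 111t/[(t+21)(43+t)] gives 21(43+t) = t(t+21), so t² = 21×43 = 903.
t* = √903 = 30.05 min.

30.0 min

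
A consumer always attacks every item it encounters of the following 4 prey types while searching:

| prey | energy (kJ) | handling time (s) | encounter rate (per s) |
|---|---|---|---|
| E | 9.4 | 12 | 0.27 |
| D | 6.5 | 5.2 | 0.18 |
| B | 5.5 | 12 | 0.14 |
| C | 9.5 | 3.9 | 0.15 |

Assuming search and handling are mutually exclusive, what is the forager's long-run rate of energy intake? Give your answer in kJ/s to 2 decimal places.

0.79 kJ/s

Energy encountered per unit search time: 0.27×9.4 + 0.18×6.5 + 0.14×5.5 + 0.15×9.5 = 5.903 kJ/s.
Handling time per unit search time: 0.27×12 + 0.18×5.2 + 0.14×12 + 0.15×3.9 = 6.441.
Rate = 5.903/(1 + 6.441) = 0.7933 kJ/s.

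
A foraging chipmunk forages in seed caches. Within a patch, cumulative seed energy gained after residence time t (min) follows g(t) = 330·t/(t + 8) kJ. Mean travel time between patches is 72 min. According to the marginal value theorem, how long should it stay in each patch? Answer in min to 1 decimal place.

Optimal t* satisfies g'(t*) = g(t*)/(T + t*).
g'(t) = 330·8/(t + 8)². Setting 330·8/(t+8)² = 330t/[(t+8)(72+t)] gives 8(72+t) = t(t+8), so t² = 8×72 = 576.
t* = √576 = 24 min.

24.0 min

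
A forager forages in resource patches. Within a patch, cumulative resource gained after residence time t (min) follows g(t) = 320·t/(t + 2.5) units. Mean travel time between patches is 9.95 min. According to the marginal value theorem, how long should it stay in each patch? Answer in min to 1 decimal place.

Maximise g(t)/(T+t): set derivative to zero → g'(t)(T+t) = g(t).
g'(t) = 320·2.5/(t + 2.5)². Setting 320·2.5/(t+2.5)² = 320t/[(t+2.5)(9.95+t)] gives 2.5(9.95+t) = t(t+2.5), so t² = 2.5×9.95 = 24.88.
t* = √24.88 = 4.987 min.

5.0 min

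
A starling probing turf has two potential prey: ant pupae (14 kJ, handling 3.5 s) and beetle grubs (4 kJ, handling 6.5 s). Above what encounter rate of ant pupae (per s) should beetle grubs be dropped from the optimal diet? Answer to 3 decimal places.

At the threshold, the rate on ant pupae alone equals the profitability of beetle grubs: λ·14/(1 + λ·3.5) = 4/6.5 = 0.6154.
Rearranging, λ(14 − 0.6154×3.5) = 0.6154, so λ = 0.6154/11.85 = 0.05195 per s.

0.052 per s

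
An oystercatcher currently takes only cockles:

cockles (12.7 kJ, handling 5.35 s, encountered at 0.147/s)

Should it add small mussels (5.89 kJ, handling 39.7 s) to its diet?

No

Current rate: (0.147×12.7)/(1 + 0.147×5.35) = 1.045 kJ/s.
Profitability of small mussels: 5.89/39.7 = 0.1484 kJ/s.
0.1484 < 1.045, so adding small mussels would lower the average — exclude it.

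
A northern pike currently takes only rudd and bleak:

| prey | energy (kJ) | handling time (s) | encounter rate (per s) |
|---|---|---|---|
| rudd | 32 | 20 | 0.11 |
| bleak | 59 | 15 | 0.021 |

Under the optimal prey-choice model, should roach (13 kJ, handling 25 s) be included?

On rudd and bleak alone, R = ΣλE/(1+Σλh) = 4.759/3.515 = 1.354 kJ/s.
roach: E/h = 13/25 = 0.52 kJ/s.
0.52 < 1.354, so adding roach would lower the average — exclude it.

No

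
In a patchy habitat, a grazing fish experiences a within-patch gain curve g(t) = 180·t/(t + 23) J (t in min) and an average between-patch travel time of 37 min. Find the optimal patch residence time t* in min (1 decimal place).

Maximise g(t)/(T+t): set derivative to zero → g'(t)(T+t) = g(t).
g'(t) = 180·23/(t + 23)². Setting 180·23/(t+23)² = 180t/[(t+23)(37+t)] gives 23(37+t) = t(t+23), so t² = 23×37 = 851.
t* = √851 = 29.17 min.

29.2 min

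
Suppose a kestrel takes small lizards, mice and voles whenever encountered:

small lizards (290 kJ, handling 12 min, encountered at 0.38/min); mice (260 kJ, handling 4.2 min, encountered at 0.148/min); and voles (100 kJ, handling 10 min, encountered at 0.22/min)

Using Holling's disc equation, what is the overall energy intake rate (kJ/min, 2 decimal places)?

Energy encountered per unit search time: 0.38×290 + 0.148×260 + 0.22×100 = 170.7 kJ/min.
Handling time per unit search time: 0.38×12 + 0.148×4.2 + 0.22×10 = 7.382.
Rate = 170.7/(1 + 7.382) = 20.36 kJ/min.

20.36 kJ/min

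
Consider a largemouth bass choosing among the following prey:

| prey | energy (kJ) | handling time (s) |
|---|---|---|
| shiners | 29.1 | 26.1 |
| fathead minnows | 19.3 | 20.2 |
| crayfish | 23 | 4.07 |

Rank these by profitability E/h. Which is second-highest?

shiners

Profitability E/h (kJ/s): shiners = 29.1/26.1 = 1.11, fathead minnows = 19.3/20.2 = 0.955, crayfish = 23/4.07 = 5.65.
Ranked: crayfish > shiners > fathead minnows.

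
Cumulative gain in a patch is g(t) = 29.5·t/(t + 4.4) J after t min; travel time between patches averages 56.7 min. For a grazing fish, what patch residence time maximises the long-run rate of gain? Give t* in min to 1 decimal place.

By the marginal value theorem, leave when the instantaneous gain rate g'(t) equals the habitat-wide average g(t)/(T + t).
g'(t) = 29.5·4.4/(t + 4.4)². Setting 29.5·4.4/(t+4.4)² = 29.5t/[(t+4.4)(56.7+t)] gives 4.4(56.7+t) = t(t+4.4), so t² = 4.4×56.7 = 249.5.
t* = √249.5 = 15.79 min.

15.8 min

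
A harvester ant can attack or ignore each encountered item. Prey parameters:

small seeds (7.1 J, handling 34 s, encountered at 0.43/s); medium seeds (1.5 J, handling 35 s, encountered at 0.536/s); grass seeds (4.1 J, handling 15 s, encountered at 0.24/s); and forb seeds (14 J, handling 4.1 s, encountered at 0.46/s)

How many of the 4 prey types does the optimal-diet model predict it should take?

1

Rank by E/h (J/s): forb seeds 3.41, grass seeds 0.273, small seeds 0.209, medium seeds 0.0429. Include each in turn until the next type's E/h falls below the running intake rate.
Rate on top 1: 2.231. grass seeds: 0.273 < 2.231 → exclude; stop.
Optimal diet: forb seeds — 1 of 4 types.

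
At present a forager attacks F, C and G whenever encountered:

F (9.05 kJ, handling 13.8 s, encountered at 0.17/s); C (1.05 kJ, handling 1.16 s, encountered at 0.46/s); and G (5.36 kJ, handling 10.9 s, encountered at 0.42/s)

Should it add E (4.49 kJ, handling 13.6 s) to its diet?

Current rate: (0.17×9.05 + 0.46×1.05 + 0.42×5.36)/(1 + 0.17×13.8 + 0.46×1.16 + 0.42×10.9) = 0.5052 kJ/s.
E: E/h = 4.49/13.6 = 0.3301 kJ/s.
0.3301 < 0.5052, so adding E would lower the average — exclude it.

No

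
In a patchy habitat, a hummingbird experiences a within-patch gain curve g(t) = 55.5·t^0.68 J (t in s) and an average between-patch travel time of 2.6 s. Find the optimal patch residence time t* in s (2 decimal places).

5.53 s

Maximise g(t)/(T+t): set derivative to zero → g'(t)(T+t) = g(t).
g'(t) = 0.68·55.5·t^-0.32. Setting 0.68·55.5·t^-0.32 = 55.5·t^0.68/(2.6+t) gives 0.68(2.6+t) = t, so 0.32·t = 0.68×2.6.
t* = 0.68×2.6/0.32 = 5.525 s.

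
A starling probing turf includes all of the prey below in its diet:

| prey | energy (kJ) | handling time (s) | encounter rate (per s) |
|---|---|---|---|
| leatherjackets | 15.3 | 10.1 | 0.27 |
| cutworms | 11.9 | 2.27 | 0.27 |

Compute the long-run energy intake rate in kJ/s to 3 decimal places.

Energy encountered per unit search time: 0.27×15.3 + 0.27×11.9 = 7.344 kJ/s.
Handling time per unit search time: 0.27×10.1 + 0.27×2.27 = 3.34.
Rate = 7.344/(1 + 3.34) = 1.692 kJ/s.

1.692 kJ/s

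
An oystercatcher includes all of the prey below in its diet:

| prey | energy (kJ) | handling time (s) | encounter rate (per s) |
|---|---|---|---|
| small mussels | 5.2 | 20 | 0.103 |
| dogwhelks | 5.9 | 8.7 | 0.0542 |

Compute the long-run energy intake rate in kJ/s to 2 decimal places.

0.24 kJ/s

R = Σλ_iE_i / (1 + Σλ_ih_i)
Numerator: 0.103×5.2 + 0.0542×5.9 = 0.8554
Denominator: 1 + 0.103×20 + 0.0542×8.7 = 3.532
R = 0.8554/3.532 = 0.2422 kJ/s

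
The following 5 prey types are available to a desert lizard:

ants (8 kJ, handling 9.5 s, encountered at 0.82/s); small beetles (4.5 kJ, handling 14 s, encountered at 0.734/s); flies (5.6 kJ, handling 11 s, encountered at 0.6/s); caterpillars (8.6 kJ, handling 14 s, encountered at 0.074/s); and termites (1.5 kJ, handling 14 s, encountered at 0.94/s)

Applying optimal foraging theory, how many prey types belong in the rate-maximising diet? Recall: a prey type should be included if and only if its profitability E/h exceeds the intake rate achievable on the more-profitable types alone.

Profitabilities (E/h, kJ/s): ants 0.842, caterpillars 0.614, flies 0.509, small beetles 0.321, termites 0.107. Add prey in this order while the next type's profitability exceeds the intake rate on those already taken.
Rate on top 1: 0.7463. caterpillars: 0.614 < 0.7463 → exclude; stop.
Optimal diet: ants — 1 of 5 types.

1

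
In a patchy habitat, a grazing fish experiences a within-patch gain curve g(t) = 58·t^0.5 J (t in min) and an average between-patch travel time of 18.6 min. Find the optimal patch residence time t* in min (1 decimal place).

18.6 min

Optimal t* satisfies g'(t*) = g(t*)/(T + t*).
g'(t) = 0.5·58·t^-0.5. Setting 0.5·58·t^-0.5 = 58·t^0.5/(18.6+t) gives 0.5(18.6+t) = t, so 0.50·t = 0.5×18.6.
t* = 0.5×18.6/0.50 = 18.6 min.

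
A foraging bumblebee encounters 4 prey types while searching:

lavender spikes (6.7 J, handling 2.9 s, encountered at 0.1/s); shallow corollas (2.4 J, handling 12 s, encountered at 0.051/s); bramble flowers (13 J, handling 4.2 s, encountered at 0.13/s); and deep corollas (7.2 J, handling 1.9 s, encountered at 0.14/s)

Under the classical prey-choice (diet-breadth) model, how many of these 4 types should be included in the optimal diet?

Rank by E/h (J/s): deep corollas 3.79, bramble flowers 3.1, lavender spikes 2.31, shallow corollas 0.2. Include each in turn until the next type's E/h falls below the running intake rate.
Rate on top 1: 0.7962. bramble flowers: 3.1 > 0.7962 → include.
Rate on top 2: 1.489. lavender spikes: 2.31 > 1.489 → include.
Rate on top 3: 1.602. shallow corollas: 0.2 < 1.602 → exclude; stop.
Optimal diet: deep corollas, bramble flowers, lavender spikes — 3 of 4 types.

3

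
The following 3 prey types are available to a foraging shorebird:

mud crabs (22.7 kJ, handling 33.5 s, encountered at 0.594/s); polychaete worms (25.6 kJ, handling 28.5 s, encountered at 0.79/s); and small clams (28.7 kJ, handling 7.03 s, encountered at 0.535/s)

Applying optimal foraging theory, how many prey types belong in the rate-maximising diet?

Profitabilities (E/h, kJ/s): small clams 4.08, polychaete worms 0.898, mud crabs 0.678. Add prey in this order while the next type's profitability exceeds the intake rate on those already taken.
Rate on top 1: 3.225. polychaete worms: 0.898 < 3.225 → exclude; stop.
Optimal diet: small clams — 1 of 3 types.

1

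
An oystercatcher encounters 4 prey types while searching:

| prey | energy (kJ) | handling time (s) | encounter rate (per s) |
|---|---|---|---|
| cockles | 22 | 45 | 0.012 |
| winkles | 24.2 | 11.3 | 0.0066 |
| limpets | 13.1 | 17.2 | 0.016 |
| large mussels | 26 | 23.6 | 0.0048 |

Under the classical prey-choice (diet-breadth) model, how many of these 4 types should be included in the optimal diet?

E/h in descending order: winkles 2.14, large mussels 1.1, limpets 0.762, cockles 0.489 kJ/s. The optimal diet is the largest prefix of this list for which every included type satisfies E_i/h_i > R on the types above it.
Rate on top 1: 0.1486. large mussels: 1.1 > 0.1486 → include.
Rate on top 2: 0.2395. limpets: 0.762 > 0.2395 → include.
Rate on top 3: 0.3377. cockles: 0.489 > 0.3377 → include.
Optimal diet: winkles, large mussels, limpets, cockles — 4 of 4 types.

4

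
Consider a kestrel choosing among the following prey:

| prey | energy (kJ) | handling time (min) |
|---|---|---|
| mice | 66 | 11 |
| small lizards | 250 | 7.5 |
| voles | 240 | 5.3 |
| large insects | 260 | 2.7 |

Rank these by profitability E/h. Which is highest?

large insects

Profitability E/h (kJ/min): mice = 66/11 = 6, small lizards = 250/7.5 = 33.3, voles = 240/5.3 = 45.3, large insects = 260/2.7 = 96.3.
Ranked: large insects > voles > small lizards > mice.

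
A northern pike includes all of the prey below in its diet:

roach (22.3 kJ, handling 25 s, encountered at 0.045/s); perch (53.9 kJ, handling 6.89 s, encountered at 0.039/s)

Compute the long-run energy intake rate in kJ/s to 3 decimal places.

R = (0.045×22.3 + 0.039×53.9) / (1 + 0.045×25 + 0.039×6.89) = 3.106/2.394 = 1.297 kJ/s.

1.297 kJ/s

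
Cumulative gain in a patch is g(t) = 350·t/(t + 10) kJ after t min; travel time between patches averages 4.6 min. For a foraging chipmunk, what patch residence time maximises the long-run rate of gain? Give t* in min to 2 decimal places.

Optimal t* satisfies g'(t*) = g(t*)/(T + t*).
g'(t) = 350·10/(t + 10)². Setting 350·10/(t+10)² = 350t/[(t+10)(4.6+t)] gives 10(4.6+t) = t(t+10), so t² = 10×4.6 = 46.
t* = √46 = 6.782 min.

6.78 min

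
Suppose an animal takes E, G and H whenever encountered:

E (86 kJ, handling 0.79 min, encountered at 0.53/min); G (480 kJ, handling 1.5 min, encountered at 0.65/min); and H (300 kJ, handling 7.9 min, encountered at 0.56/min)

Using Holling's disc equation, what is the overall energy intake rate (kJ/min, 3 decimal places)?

77.091 kJ/min

R = (0.53×86 + 0.65×480 + 0.56×300) / (1 + 0.53×0.79 + 0.65×1.5 + 0.56×7.9) = 525.6/6.818 = 77.09 kJ/min.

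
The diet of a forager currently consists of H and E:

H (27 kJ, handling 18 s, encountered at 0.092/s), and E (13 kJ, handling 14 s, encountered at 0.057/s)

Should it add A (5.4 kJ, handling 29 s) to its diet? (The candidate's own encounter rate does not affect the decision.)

On H and E alone, R = ΣλE/(1+Σλh) = 3.225/3.454 = 0.9337 kJ/s.
A: E/h = 5.4/29 = 0.1862 kJ/s.
0.1862 < 0.9337, so adding A would lower the average — exclude it.

No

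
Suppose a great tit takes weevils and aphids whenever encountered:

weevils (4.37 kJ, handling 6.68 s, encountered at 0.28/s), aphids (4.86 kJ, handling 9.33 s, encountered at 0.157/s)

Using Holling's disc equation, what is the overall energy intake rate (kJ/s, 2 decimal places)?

R = Σλ_iE_i / (1 + Σλ_ih_i)
Numerator: 0.28×4.37 + 0.157×4.86 = 1.987
Denominator: 1 + 0.28×6.68 + 0.157×9.33 = 4.335
R = 1.987/4.335 = 0.4583 kJ/s

0.46 kJ/s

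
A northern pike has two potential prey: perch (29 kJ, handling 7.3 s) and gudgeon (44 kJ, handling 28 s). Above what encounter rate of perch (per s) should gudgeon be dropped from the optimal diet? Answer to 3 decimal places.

0.090 per s

Drop gudgeon once their profitability E₂/h₂ falls below the rate achievable on perch alone: E₂/h₂ = λE₁/(1 + λh₁).
Solve for λ: λE₁h₂ = E₂(1 + λh₁) → λ(E₁h₂ − E₂h₁) = E₂ → λ = E₂/(E₁h₂ − E₂h₁).
λ = 44/(29×28 − 44×7.3) = 44/490.8 = 0.08965 per s.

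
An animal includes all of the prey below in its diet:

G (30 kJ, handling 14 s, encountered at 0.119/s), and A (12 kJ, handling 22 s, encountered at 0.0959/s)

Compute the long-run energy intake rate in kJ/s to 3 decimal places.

0.988 kJ/s

R = (0.119×30 + 0.0959×12) / (1 + 0.119×14 + 0.0959×22) = 4.721/4.776 = 0.9885 kJ/s.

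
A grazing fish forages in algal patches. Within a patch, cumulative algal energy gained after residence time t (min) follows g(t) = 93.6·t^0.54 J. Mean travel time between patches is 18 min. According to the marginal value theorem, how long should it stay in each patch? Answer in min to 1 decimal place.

Optimal t* satisfies g'(t*) = g(t*)/(T + t*).
g'(t) = 0.54·93.6·t^-0.46. Setting 0.54·93.6·t^-0.46 = 93.6·t^0.54/(18+t) gives 0.54(18+t) = t, so 0.46·t = 0.54×18.
t* = 0.54×18/0.46 = 21.13 min.

21.1 min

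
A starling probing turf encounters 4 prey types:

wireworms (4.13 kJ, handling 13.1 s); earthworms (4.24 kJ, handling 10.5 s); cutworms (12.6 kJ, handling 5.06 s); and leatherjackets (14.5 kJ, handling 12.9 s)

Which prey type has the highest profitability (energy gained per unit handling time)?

cutworms

Profitability E/h (kJ/s): wireworms = 4.13/13.1 = 0.315, earthworms = 4.24/10.5 = 0.404, cutworms = 12.6/5.06 = 2.49, leatherjackets = 14.5/12.9 = 1.12.
Ranked: cutworms > leatherjackets > earthworms > wireworms.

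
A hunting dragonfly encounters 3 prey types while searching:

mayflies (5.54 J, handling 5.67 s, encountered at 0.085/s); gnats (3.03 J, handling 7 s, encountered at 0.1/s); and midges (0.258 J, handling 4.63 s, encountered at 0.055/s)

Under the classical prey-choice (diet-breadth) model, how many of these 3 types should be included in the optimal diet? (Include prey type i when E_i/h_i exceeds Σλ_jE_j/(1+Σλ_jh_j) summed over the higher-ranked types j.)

2

Rank by E/h (J/s): mayflies 0.977, gnats 0.433, midges 0.0557. Include each in turn until the next type's E/h falls below the running intake rate.
Rate on top 1: 0.3178. gnats: 0.433 > 0.3178 → include.
Rate on top 2: 0.3547. midges: 0.0557 < 0.3547 → exclude; stop.
Optimal diet: mayflies, gnats — 2 of 3 types.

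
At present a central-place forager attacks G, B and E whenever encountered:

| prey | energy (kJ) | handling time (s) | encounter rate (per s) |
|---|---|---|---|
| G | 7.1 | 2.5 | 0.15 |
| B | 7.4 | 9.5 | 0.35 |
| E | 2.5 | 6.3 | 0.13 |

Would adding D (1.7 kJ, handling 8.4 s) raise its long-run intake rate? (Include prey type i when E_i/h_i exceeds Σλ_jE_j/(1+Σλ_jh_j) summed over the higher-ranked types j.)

No

Intake rate on the current diet: R = (0.15×7.1 + 0.35×7.4 + 0.13×2.5) / (1 + 0.15×2.5 + 0.35×9.5 + 0.13×6.3) = 3.98/5.519 = 0.7211 kJ/s.
Profitability of D: 1.7/8.4 = 0.2024 kJ/s.
Since 0.2024 < R, time spent handling D is better spent searching.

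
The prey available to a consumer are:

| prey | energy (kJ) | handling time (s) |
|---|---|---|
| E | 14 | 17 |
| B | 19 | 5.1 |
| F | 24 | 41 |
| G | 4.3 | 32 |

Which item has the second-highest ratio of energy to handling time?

Profitability E/h (kJ/s): E = 14/17 = 0.824, B = 19/5.1 = 3.73, F = 24/41 = 0.585, G = 4.3/32 = 0.134.
Ranked: B > E > F > G.

E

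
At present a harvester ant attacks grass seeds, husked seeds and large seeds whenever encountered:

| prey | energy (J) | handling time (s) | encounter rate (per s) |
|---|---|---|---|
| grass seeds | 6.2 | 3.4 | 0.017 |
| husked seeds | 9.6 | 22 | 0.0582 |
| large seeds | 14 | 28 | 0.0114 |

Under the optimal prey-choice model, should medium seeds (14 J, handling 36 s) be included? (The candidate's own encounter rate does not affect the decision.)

Intake rate on the current diet: R = (0.017×6.2 + 0.0582×9.6 + 0.0114×14) / (1 + 0.017×3.4 + 0.0582×22 + 0.0114×28) = 0.8237/2.657 = 0.31 J/s.
Profitability of medium seeds: 14/36 = 0.3889 J/s.
Since 0.3889 > R, including medium seeds increases the long-run rate.

Yes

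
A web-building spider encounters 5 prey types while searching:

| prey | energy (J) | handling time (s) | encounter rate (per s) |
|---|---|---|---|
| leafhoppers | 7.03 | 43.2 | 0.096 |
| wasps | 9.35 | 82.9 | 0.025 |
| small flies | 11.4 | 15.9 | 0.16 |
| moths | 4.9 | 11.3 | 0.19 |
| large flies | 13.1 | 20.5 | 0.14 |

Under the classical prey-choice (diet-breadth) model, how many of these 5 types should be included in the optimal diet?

E/h in descending order: small flies 0.717, large flies 0.639, moths 0.434, leafhoppers 0.163, wasps 0.113 J/s. The optimal diet is the largest prefix of this list for which every included type satisfies E_i/h_i > R on the types above it.
Rate on top 1: 0.5147. large flies: 0.639 > 0.5147 → include.
Rate on top 2: 0.5703. moths: 0.434 < 0.5703 → exclude; stop.
Optimal diet: small flies, large flies — 2 of 5 types.

2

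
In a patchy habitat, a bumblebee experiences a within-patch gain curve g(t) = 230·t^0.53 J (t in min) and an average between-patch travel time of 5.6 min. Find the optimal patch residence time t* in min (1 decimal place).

6.3 min

Maximise g(t)/(T+t): set derivative to zero → g'(t)(T+t) = g(t).
g'(t) = 0.53·230·t^-0.47. Setting 0.53·230·t^-0.47 = 230·t^0.53/(5.6+t) gives 0.53(5.6+t) = t, so 0.47·t = 0.53×5.6.
t* = 0.53×5.6/0.47 = 6.315 min.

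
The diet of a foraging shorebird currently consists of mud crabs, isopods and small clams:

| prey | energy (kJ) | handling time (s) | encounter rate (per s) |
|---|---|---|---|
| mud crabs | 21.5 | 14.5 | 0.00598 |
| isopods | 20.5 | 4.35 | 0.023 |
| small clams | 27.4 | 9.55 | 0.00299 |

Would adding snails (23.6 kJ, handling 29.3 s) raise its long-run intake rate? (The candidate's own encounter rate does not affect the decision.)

Yes

Current rate: (0.00598×21.5 + 0.023×20.5 + 0.00299×27.4)/(1 + 0.00598×14.5 + 0.023×4.35 + 0.00299×9.55) = 0.5612 kJ/s.
snails: E/h = 23.6/29.3 = 0.8055 kJ/s.
0.8055 > 0.5612, so adding snails raises the average — include it.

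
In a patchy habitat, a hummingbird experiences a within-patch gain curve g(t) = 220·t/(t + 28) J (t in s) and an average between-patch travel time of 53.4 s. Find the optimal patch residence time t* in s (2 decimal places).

38.67 s

Optimal t* satisfies g'(t*) = g(t*)/(T + t*).
g'(t) = 220·28/(t + 28)². Setting 220·28/(t+28)² = 220t/[(t+28)(53.4+t)] gives 28(53.4+t) = t(t+28), so t² = 28×53.4 = 1495.
t* = √1495 = 38.67 s.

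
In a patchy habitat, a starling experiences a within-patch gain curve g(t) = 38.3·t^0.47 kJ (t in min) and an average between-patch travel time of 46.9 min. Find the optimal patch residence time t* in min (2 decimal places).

By the marginal value theorem, leave when the instantaneous gain rate g'(t) equals the habitat-wide average g(t)/(T + t).
g'(t) = 0.47·38.3·t^-0.53. Setting 0.47·38.3·t^-0.53 = 38.3·t^0.47/(46.9+t) gives 0.47(46.9+t) = t, so 0.53·t = 0.47×46.9.
t* = 0.47×46.9/0.53 = 41.59 min.

41.59 min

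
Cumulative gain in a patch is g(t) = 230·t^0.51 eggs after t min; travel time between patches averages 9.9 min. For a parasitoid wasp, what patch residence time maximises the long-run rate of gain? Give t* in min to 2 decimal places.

10.30 min

Optimal t* satisfies g'(t*) = g(t*)/(T + t*).
g'(t) = 0.51·230·t^-0.49. Setting 0.51·230·t^-0.49 = 230·t^0.51/(9.9+t) gives 0.51(9.9+t) = t, so 0.49·t = 0.51×9.9.
t* = 0.51×9.9/0.49 = 10.3 min.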